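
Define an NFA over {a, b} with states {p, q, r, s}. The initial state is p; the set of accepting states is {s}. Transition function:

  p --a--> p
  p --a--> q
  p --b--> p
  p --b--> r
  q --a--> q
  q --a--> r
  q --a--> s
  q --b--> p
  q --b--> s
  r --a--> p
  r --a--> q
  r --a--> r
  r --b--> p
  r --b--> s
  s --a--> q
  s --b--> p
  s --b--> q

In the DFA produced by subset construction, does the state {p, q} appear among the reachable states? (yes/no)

yes

Start state of the DFA: {p}.
{p} --a--> {p, q}  [new]
{p} --b--> {p, r}  [new]
{p, q} --a--> {p, q, r, s}  [new]
{p, q} --b--> {p, r, s}  [new]
{p, r} --a--> {p, q, r}  [new]
{p, r} --b--> {p, r, s}  [seen]
{p, q, r, s} --a--> {p, q, r, s}  [seen]
{p, q, r, s} --b--> {p, q, r, s}  [seen]
{p, r, s} --a--> {p, q, r}  [seen]
{p, r, s} --b--> {p, q, r, s}  [seen]
{p, q, r} --a--> {p, q, r, s}  [seen]
{p, q, r} --b--> {p, r, s}  [seen]
Reachable DFA states: {p}, {p, q}, {p, r}, {p, q, r, s}, {p, r, s}, {p, q, r}.
{p, q} is among them.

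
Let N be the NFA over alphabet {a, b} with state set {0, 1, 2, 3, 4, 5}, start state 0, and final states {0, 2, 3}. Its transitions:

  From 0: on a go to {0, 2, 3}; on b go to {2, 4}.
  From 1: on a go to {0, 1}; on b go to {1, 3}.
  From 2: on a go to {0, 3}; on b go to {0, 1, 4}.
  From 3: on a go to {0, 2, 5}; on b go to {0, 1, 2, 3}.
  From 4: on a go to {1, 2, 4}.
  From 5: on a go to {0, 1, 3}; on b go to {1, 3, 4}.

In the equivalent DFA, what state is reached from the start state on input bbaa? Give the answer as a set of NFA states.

{0, 1, 2, 3, 4, 5}

Start: {0}.
δ(0,b) = {2, 4}.
Union: {2, 4}.
After b: {2, 4}.
δ(2,b) = {0, 1, 4}; δ(4,b) = ∅.
Union: {0, 1, 4}.
After b: {0, 1, 4}.
δ(0,a) = {0, 2, 3}; δ(1,a) = {0, 1}; δ(4,a) = {1, 2, 4}.
Union: {0, 1, 2, 3, 4}.
After a: {0, 1, 2, 3, 4}.
δ(0,a) = {0, 2, 3}; δ(1,a) = {0, 1}; δ(2,a) = {0, 3}; δ(3,a) = {0, 2, 5}; δ(4,a) = {1, 2, 4}.
Union: {0, 1, 2, 3, 4, 5}.
After a: {0, 1, 2, 3, 4, 5}.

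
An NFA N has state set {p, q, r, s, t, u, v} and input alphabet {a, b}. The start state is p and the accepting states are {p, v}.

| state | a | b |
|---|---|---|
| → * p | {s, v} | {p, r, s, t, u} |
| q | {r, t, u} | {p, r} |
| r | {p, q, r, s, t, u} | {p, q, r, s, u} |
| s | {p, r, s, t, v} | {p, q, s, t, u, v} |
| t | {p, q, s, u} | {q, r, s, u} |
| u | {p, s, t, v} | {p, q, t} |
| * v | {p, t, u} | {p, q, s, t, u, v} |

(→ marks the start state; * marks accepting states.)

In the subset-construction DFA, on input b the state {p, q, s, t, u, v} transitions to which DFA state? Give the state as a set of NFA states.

{p, q, r, s, t, u, v}

δ(p,b) = {p, r, s, t, u}; δ(q,b) = {p, r}; δ(s,b) = {p, q, s, t, u, v}; δ(t,b) = {q, r, s, u}; δ(u,b) = {p, q, t}; δ(v,b) = {p, q, s, t, u, v}.
Union: {p, q, r, s, t, u, v}.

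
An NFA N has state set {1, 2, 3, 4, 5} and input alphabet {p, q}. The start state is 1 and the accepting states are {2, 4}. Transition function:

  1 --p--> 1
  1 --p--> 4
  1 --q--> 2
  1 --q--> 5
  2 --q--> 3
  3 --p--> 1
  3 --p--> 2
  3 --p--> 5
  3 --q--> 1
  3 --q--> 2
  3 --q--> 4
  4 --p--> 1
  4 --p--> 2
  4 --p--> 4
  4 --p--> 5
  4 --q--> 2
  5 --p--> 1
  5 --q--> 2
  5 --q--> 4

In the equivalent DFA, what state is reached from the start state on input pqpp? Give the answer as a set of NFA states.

Start: {1}.
δ(1,p) = {1, 4}.
Union: {1, 4}.
After p: {1, 4}.
δ(1,q) = {2, 5}; δ(4,q) = {2}.
Union: {2, 5}.
After q: {2, 5}.
δ(2,p) = ∅; δ(5,p) = {1}.
Union: {1}.
After p: {1}.
δ(1,p) = {1, 4}.
Union: {1, 4}.
After p: {1, 4}.

{1, 4}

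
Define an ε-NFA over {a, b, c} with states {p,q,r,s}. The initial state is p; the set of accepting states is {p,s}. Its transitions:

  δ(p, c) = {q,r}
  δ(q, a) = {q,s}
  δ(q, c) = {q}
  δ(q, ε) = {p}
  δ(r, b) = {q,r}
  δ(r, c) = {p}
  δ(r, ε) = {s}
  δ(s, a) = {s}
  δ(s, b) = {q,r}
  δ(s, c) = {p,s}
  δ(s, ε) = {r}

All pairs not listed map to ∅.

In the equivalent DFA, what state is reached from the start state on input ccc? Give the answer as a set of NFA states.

Start: {p}.
δ(p,c) = {q,r}.
Union: {q,r}.
ε-closure gives {p,q,r,s}.
After c: {p,q,r,s}.
δ(p,c) = {q,r}; δ(q,c) = {q}; δ(r,c) = {p}; δ(s,c) = {p,s}.
Union: {p,q,r,s}.
After c: {p,q,r,s}.
δ(p,c) = {q,r}; δ(q,c) = {q}; δ(r,c) = {p}; δ(s,c) = {p,s}.
Union: {p,q,r,s}.
After c: {p,q,r,s}.

{p,q,r,s}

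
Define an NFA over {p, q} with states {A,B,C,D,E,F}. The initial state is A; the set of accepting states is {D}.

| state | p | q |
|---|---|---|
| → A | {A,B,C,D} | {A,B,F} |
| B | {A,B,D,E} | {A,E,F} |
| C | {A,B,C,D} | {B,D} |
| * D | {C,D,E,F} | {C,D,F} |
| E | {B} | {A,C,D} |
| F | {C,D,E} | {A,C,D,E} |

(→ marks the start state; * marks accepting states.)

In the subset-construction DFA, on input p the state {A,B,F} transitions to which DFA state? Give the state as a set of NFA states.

{A,B,C,D,E}

δ(A,p) = {A,B,C,D}; δ(B,p) = {A,B,D,E}; δ(F,p) = {C,D,E}.
Union: {A,B,C,D,E}.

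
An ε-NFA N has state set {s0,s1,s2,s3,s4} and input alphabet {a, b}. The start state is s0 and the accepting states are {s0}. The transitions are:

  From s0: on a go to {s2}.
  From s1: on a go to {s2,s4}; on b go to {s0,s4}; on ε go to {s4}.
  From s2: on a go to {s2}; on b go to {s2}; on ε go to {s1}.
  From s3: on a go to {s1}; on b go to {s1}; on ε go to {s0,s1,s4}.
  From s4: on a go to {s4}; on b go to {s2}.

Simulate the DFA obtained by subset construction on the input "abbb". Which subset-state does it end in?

Start: {s0}.
δ(s0,a) = {s2}.
Union: {s2}.
ε-closure gives {s1,s2,s4}.
After a: {s1,s2,s4}.
δ(s1,b) = {s0,s4}; δ(s2,b) = {s2}; δ(s4,b) = {s2}.
Union: {s0,s2,s4}.
ε-closure gives {s0,s1,s2,s4}.
After b: {s0,s1,s2,s4}.
δ(s0,b) = ∅; δ(s1,b) = {s0,s4}; δ(s2,b) = {s2}; δ(s4,b) = {s2}.
Union: {s0,s2,s4}.
ε-closure gives {s0,s1,s2,s4}.
After b: {s0,s1,s2,s4}.
δ(s0,b) = ∅; δ(s1,b) = {s0,s4}; δ(s2,b) = {s2}; δ(s4,b) = {s2}.
Union: {s0,s2,s4}.
ε-closure gives {s0,s1,s2,s4}.
After b: {s0,s1,s2,s4}.

{s0,s1,s2,s4}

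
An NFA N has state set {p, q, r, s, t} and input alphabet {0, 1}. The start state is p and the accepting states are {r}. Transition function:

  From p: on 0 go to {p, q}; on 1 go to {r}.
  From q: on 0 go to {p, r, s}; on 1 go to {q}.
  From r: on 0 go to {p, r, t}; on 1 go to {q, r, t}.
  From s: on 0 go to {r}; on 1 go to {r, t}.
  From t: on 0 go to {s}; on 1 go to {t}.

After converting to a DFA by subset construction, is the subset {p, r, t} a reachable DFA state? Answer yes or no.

Start state of the DFA: {p}.
{p} --0--> {p, q}  [new]
{p} --1--> {r}  [new]
{p, q} --0--> {p, q, r, s}  [new]
{p, q} --1--> {q, r}  [new]
{r} --0--> {p, r, t}  [new]
{r} --1--> {q, r, t}  [new]
{p, q, r, s} --0--> {p, q, r, s, t}  [new]
{p, q, r, s} --1--> {q, r, t}  [seen]
{q, r} --0--> {p, r, s, t}  [new]
{q, r} --1--> {q, r, t}  [seen]
{p, r, t} --0--> {p, q, r, s, t}  [seen]
{p, r, t} --1--> {q, r, t}  [seen]
{q, r, t} --0--> {p, r, s, t}  [seen]
{q, r, t} --1--> {q, r, t}  [seen]
{p, q, r, s, t} --0--> {p, q, r, s, t}  [seen]
{p, q, r, s, t} --1--> {q, r, t}  [seen]
{p, r, s, t} --0--> {p, q, r, s, t}  [seen]
{p, r, s, t} --1--> {q, r, t}  [seen]
Reachable DFA states: {p}, {p, q}, {r}, {p, q, r, s}, {q, r}, {p, r, t}, {q, r, t}, {p, q, r, s, t}, {p, r, s, t}.
{p, r, t} is among them.

yes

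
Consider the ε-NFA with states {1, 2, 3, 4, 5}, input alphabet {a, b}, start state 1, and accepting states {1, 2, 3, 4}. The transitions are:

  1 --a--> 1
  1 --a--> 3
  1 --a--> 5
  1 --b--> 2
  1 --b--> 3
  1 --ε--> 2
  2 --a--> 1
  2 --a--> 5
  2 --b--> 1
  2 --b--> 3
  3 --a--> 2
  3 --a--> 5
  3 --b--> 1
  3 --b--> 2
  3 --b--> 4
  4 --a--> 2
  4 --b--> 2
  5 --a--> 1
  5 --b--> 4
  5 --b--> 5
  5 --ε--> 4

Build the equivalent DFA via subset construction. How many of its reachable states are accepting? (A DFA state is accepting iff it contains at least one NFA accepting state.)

4

Start state of the DFA: {1, 2} (ε-closure of the NFA start).
{1, 2} --a--> {1, 2, 3, 4, 5}  [new]
{1, 2} --b--> {1, 2, 3}  [new]
{1, 2, 3, 4, 5} --a--> {1, 2, 3, 4, 5}  [seen]
{1, 2, 3, 4, 5} --b--> {1, 2, 3, 4, 5}  [seen]
{1, 2, 3} --a--> {1, 2, 3, 4, 5}  [seen]
{1, 2, 3} --b--> {1, 2, 3, 4}  [new]
{1, 2, 3, 4} --a--> {1, 2, 3, 4, 5}  [seen]
{1, 2, 3, 4} --b--> {1, 2, 3, 4}  [seen]
Reachable DFA states: {1, 2}, {1, 2, 3, 4, 5}, {1, 2, 3}, {1, 2, 3, 4}.
Accepting DFA states (contain an NFA accepting state): {1, 2}, {1, 2, 3, 4, 5}, {1, 2, 3}, {1, 2, 3, 4}.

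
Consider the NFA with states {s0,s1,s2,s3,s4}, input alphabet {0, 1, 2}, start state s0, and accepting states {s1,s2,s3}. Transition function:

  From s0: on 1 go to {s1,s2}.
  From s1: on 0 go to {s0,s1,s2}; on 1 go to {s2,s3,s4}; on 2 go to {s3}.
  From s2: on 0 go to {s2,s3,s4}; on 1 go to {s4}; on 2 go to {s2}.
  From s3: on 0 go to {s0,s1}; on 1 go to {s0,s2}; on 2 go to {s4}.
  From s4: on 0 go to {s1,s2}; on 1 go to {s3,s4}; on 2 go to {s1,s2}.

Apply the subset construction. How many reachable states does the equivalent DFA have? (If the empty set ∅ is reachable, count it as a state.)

Start state of the DFA: {s0}.
{s0} --0--> ∅  [new]
{s0} --1--> {s1,s2}  [new]
{s0} --2--> ∅  [seen]
∅ --0--> ∅  [seen]
∅ --1--> ∅  [seen]
∅ --2--> ∅  [seen]
{s1,s2} --0--> {s0,s1,s2,s3,s4}  [new]
{s1,s2} --1--> {s2,s3,s4}  [new]
{s1,s2} --2--> {s2,s3}  [new]
{s0,s1,s2,s3,s4} --0--> {s0,s1,s2,s3,s4}  [seen]
{s0,s1,s2,s3,s4} --1--> {s0,s1,s2,s3,s4}  [seen]
{s0,s1,s2,s3,s4} --2--> {s1,s2,s3,s4}  [new]
{s2,s3,s4} --0--> {s0,s1,s2,s3,s4}  [seen]
{s2,s3,s4} --1--> {s0,s2,s3,s4}  [new]
{s2,s3,s4} --2--> {s1,s2,s4}  [new]
{s2,s3} --0--> {s0,s1,s2,s3,s4}  [seen]
{s2,s3} --1--> {s0,s2,s4}  [new]
{s2,s3} --2--> {s2,s4}  [new]
{s1,s2,s3,s4} --0--> {s0,s1,s2,s3,s4}  [seen]
{s1,s2,s3,s4} --1--> {s0,s2,s3,s4}  [seen]
{s1,s2,s3,s4} --2--> {s1,s2,s3,s4}  [seen]
{s0,s2,s3,s4} --0--> {s0,s1,s2,s3,s4}  [seen]
{s0,s2,s3,s4} --1--> {s0,s1,s2,s3,s4}  [seen]
{s0,s2,s3,s4} --2--> {s1,s2,s4}  [seen]
{s1,s2,s4} --0--> {s0,s1,s2,s3,s4}  [seen]
{s1,s2,s4} --1--> {s2,s3,s4}  [seen]
{s1,s2,s4} --2--> {s1,s2,s3}  [new]
{s0,s2,s4} --0--> {s1,s2,s3,s4}  [seen]
{s0,s2,s4} --1--> {s1,s2,s3,s4}  [seen]
{s0,s2,s4} --2--> {s1,s2}  [seen]
{s2,s4} --0--> {s1,s2,s3,s4}  [seen]
{s2,s4} --1--> {s3,s4}  [new]
{s2,s4} --2--> {s1,s2}  [seen]
{s1,s2,s3} --0--> {s0,s1,s2,s3,s4}  [seen]
{s1,s2,s3} --1--> {s0,s2,s3,s4}  [seen]
{s1,s2,s3} --2--> {s2,s3,s4}  [seen]
{s3,s4} --0--> {s0,s1,s2}  [new]
{s3,s4} --1--> {s0,s2,s3,s4}  [seen]
{s3,s4} --2--> {s1,s2,s4}  [seen]
{s0,s1,s2} --0--> {s0,s1,s2,s3,s4}  [seen]
{s0,s1,s2} --1--> {s1,s2,s3,s4}  [seen]
{s0,s1,s2} --2--> {s2,s3}  [seen]
Reachable DFA states: {s0}, ∅, {s1,s2}, {s0,s1,s2,s3,s4}, {s2,s3,s4}, {s2,s3}, {s1,s2,s3,s4}, {s0,s2,s3,s4}, {s1,s2,s4}, {s0,s2,s4}, {s2,s4}, {s1,s2,s3}, {s3,s4}, {s0,s1,s2}.

14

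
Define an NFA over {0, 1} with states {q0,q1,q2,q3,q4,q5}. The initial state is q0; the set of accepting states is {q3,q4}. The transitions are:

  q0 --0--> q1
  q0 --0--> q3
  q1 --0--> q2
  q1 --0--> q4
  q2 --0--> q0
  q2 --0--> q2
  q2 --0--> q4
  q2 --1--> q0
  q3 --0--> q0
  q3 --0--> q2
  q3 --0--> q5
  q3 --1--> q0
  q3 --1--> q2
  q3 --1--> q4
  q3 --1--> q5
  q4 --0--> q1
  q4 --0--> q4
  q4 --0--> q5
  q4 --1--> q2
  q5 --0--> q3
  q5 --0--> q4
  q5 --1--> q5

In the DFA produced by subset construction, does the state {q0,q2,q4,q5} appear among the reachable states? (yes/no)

yes

Start state of the DFA: {q0}.
{q0} --0--> {q1,q3}  [new]
{q0} --1--> ∅  [new]
{q1,q3} --0--> {q0,q2,q4,q5}  [new]
{q1,q3} --1--> {q0,q2,q4,q5}  [seen]
∅ --0--> ∅  [seen]
∅ --1--> ∅  [seen]
{q0,q2,q4,q5} --0--> {q0,q1,q2,q3,q4,q5}  [new]
{q0,q2,q4,q5} --1--> {q0,q2,q5}  [new]
{q0,q1,q2,q3,q4,q5} --0--> {q0,q1,q2,q3,q4,q5}  [seen]
{q0,q1,q2,q3,q4,q5} --1--> {q0,q2,q4,q5}  [seen]
{q0,q2,q5} --0--> {q0,q1,q2,q3,q4}  [new]
{q0,q2,q5} --1--> {q0,q5}  [new]
{q0,q1,q2,q3,q4} --0--> {q0,q1,q2,q3,q4,q5}  [seen]
{q0,q1,q2,q3,q4} --1--> {q0,q2,q4,q5}  [seen]
{q0,q5} --0--> {q1,q3,q4}  [new]
{q0,q5} --1--> {q5}  [new]
{q1,q3,q4} --0--> {q0,q1,q2,q4,q5}  [new]
{q1,q3,q4} --1--> {q0,q2,q4,q5}  [seen]
{q5} --0--> {q3,q4}  [new]
{q5} --1--> {q5}  [seen]
{q0,q1,q2,q4,q5} --0--> {q0,q1,q2,q3,q4,q5}  [seen]
{q0,q1,q2,q4,q5} --1--> {q0,q2,q5}  [seen]
{q3,q4} --0--> {q0,q1,q2,q4,q5}  [seen]
{q3,q4} --1--> {q0,q2,q4,q5}  [seen]
Reachable DFA states: {q0}, {q1,q3}, ∅, {q0,q2,q4,q5}, {q0,q1,q2,q3,q4,q5}, {q0,q2,q5}, {q0,q1,q2,q3,q4}, {q0,q5}, {q1,q3,q4}, {q5}, {q0,q1,q2,q4,q5}, {q3,q4}.
{q0,q2,q4,q5} is among them.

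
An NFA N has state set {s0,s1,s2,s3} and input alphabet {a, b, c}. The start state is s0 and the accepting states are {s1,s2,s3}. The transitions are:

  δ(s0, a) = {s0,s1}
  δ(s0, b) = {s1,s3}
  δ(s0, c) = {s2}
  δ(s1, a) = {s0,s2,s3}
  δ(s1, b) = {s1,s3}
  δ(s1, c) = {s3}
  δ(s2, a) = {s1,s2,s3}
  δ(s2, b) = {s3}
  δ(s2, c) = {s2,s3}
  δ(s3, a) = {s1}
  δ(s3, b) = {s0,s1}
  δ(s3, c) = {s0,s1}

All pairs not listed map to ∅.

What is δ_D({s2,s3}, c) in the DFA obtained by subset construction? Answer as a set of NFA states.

{s0,s1,s2,s3}

δ(s2,c) = {s2,s3}; δ(s3,c) = {s0,s1}.
Union: {s0,s1,s2,s3}.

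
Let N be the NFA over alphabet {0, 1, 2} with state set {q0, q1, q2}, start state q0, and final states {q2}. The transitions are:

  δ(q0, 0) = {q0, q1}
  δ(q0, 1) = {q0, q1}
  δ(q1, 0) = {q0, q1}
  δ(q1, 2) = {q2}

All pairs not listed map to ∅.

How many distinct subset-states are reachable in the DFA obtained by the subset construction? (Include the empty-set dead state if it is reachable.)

4

Start state of the DFA: {q0}.
{q0} --0--> {q0, q1}  [new]
{q0} --1--> {q0, q1}  [seen]
{q0} --2--> ∅  [new]
{q0, q1} --0--> {q0, q1}  [seen]
{q0, q1} --1--> {q0, q1}  [seen]
{q0, q1} --2--> {q2}  [new]
∅ --0--> ∅  [seen]
∅ --1--> ∅  [seen]
∅ --2--> ∅  [seen]
{q2} --0--> ∅  [seen]
{q2} --1--> ∅  [seen]
{q2} --2--> ∅  [seen]
Reachable DFA states: {q0}, {q0, q1}, ∅, {q2}.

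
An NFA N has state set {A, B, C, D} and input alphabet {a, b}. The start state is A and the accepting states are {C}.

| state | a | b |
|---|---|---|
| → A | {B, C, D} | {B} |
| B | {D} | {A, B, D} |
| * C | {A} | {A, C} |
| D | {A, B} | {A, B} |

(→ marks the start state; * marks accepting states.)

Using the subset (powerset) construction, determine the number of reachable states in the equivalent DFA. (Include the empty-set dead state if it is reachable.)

Start state of the DFA: {A}.
{A} --a--> {B, C, D}  [new]
{A} --b--> {B}  [new]
{B, C, D} --a--> {A, B, D}  [new]
{B, C, D} --b--> {A, B, C, D}  [new]
{B} --a--> {D}  [new]
{B} --b--> {A, B, D}  [seen]
{A, B, D} --a--> {A, B, C, D}  [seen]
{A, B, D} --b--> {A, B, D}  [seen]
{A, B, C, D} --a--> {A, B, C, D}  [seen]
{A, B, C, D} --b--> {A, B, C, D}  [seen]
{D} --a--> {A, B}  [new]
{D} --b--> {A, B}  [seen]
{A, B} --a--> {B, C, D}  [seen]
{A, B} --b--> {A, B, D}  [seen]
Reachable DFA states: {A}, {B, C, D}, {B}, {A, B, D}, {A, B, C, D}, {D}, {A, B}.

7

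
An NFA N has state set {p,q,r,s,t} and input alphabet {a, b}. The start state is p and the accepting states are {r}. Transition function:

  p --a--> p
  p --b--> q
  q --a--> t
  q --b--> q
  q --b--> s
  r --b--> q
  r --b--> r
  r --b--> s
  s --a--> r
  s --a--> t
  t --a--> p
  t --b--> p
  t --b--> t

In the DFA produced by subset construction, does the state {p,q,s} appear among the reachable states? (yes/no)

Start state of the DFA: {p}.
{p} --a--> {p}  [seen]
{p} --b--> {q}  [new]
{q} --a--> {t}  [new]
{q} --b--> {q,s}  [new]
{t} --a--> {p}  [seen]
{t} --b--> {p,t}  [new]
{q,s} --a--> {r,t}  [new]
{q,s} --b--> {q,s}  [seen]
{p,t} --a--> {p}  [seen]
{p,t} --b--> {p,q,t}  [new]
{r,t} --a--> {p}  [seen]
{r,t} --b--> {p,q,r,s,t}  [new]
{p,q,t} --a--> {p,t}  [seen]
{p,q,t} --b--> {p,q,s,t}  [new]
{p,q,r,s,t} --a--> {p,r,t}  [new]
{p,q,r,s,t} --b--> {p,q,r,s,t}  [seen]
{p,q,s,t} --a--> {p,r,t}  [seen]
{p,q,s,t} --b--> {p,q,s,t}  [seen]
{p,r,t} --a--> {p}  [seen]
{p,r,t} --b--> {p,q,r,s,t}  [seen]
Reachable DFA states: {p}, {q}, {t}, {q,s}, {p,t}, {r,t}, {p,q,t}, {p,q,r,s,t}, {p,q,s,t}, {p,r,t}.
{p,q,s} is not among them.

no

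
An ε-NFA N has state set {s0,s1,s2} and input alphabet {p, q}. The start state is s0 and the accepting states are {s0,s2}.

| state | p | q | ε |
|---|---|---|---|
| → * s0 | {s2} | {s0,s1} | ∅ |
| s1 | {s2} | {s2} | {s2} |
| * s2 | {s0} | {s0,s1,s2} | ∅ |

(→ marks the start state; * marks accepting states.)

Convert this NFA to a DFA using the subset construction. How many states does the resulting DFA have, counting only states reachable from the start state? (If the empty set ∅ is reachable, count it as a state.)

Start state of the DFA: {s0} (ε-closure of the NFA start).
{s0} --p--> {s2}  [new]
{s0} --q--> {s0,s1,s2}  [new]
{s2} --p--> {s0}  [seen]
{s2} --q--> {s0,s1,s2}  [seen]
{s0,s1,s2} --p--> {s0,s2}  [new]
{s0,s1,s2} --q--> {s0,s1,s2}  [seen]
{s0,s2} --p--> {s0,s2}  [seen]
{s0,s2} --q--> {s0,s1,s2}  [seen]
Reachable DFA states: {s0}, {s2}, {s0,s1,s2}, {s0,s2}.

4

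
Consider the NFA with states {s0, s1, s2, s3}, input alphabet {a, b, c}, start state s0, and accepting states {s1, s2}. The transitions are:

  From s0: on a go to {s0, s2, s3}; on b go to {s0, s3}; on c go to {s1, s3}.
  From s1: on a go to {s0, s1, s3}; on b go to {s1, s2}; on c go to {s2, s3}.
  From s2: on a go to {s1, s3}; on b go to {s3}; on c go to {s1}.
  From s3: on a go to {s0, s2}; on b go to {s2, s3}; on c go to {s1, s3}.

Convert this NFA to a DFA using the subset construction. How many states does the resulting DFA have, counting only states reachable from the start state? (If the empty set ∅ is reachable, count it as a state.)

Start state of the DFA: {s0}.
{s0} --a--> {s0, s2, s3}  [new]
{s0} --b--> {s0, s3}  [new]
{s0} --c--> {s1, s3}  [new]
{s0, s2, s3} --a--> {s0, s1, s2, s3}  [new]
{s0, s2, s3} --b--> {s0, s2, s3}  [seen]
{s0, s2, s3} --c--> {s1, s3}  [seen]
{s0, s3} --a--> {s0, s2, s3}  [seen]
{s0, s3} --b--> {s0, s2, s3}  [seen]
{s0, s3} --c--> {s1, s3}  [seen]
{s1, s3} --a--> {s0, s1, s2, s3}  [seen]
{s1, s3} --b--> {s1, s2, s3}  [new]
{s1, s3} --c--> {s1, s2, s3}  [seen]
{s0, s1, s2, s3} --a--> {s0, s1, s2, s3}  [seen]
{s0, s1, s2, s3} --b--> {s0, s1, s2, s3}  [seen]
{s0, s1, s2, s3} --c--> {s1, s2, s3}  [seen]
{s1, s2, s3} --a--> {s0, s1, s2, s3}  [seen]
{s1, s2, s3} --b--> {s1, s2, s3}  [seen]
{s1, s2, s3} --c--> {s1, s2, s3}  [seen]
Reachable DFA states: {s0}, {s0, s2, s3}, {s0, s3}, {s1, s3}, {s0, s1, s2, s3}, {s1, s2, s3}.

6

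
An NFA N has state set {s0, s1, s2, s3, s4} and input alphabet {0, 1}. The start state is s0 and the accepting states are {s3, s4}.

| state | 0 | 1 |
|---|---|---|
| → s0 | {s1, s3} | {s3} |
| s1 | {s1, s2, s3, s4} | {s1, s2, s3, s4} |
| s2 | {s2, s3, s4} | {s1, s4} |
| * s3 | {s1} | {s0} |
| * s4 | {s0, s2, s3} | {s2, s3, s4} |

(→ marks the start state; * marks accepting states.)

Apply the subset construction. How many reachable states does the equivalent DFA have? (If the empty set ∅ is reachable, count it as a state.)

Start state of the DFA: {s0}.
{s0} --0--> {s1, s3}  [new]
{s0} --1--> {s3}  [new]
{s1, s3} --0--> {s1, s2, s3, s4}  [new]
{s1, s3} --1--> {s0, s1, s2, s3, s4}  [new]
{s3} --0--> {s1}  [new]
{s3} --1--> {s0}  [seen]
{s1, s2, s3, s4} --0--> {s0, s1, s2, s3, s4}  [seen]
{s1, s2, s3, s4} --1--> {s0, s1, s2, s3, s4}  [seen]
{s0, s1, s2, s3, s4} --0--> {s0, s1, s2, s3, s4}  [seen]
{s0, s1, s2, s3, s4} --1--> {s0, s1, s2, s3, s4}  [seen]
{s1} --0--> {s1, s2, s3, s4}  [seen]
{s1} --1--> {s1, s2, s3, s4}  [seen]
Reachable DFA states: {s0}, {s1, s3}, {s3}, {s1, s2, s3, s4}, {s0, s1, s2, s3, s4}, {s1}.

6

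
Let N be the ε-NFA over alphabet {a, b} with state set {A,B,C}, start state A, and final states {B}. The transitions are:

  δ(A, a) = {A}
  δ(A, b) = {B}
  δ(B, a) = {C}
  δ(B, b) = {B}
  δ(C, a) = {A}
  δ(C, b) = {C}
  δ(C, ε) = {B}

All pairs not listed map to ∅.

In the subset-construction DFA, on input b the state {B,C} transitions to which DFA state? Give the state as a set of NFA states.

δ(B,b) = {B}; δ(C,b) = {C}.
Union: {B,C}.

{B,C}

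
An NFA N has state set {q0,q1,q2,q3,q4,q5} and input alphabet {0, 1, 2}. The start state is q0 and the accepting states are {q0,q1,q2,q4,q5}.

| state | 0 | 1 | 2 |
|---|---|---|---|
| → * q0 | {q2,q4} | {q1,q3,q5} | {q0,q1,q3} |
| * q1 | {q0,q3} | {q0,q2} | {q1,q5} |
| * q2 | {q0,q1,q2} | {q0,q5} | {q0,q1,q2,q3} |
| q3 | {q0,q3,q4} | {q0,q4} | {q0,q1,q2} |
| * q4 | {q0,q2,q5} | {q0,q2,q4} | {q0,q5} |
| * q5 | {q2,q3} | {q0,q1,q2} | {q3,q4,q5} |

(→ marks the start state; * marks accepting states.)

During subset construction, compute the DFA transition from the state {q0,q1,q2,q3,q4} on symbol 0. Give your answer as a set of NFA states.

δ(q0,0) = {q2,q4}; δ(q1,0) = {q0,q3}; δ(q2,0) = {q0,q1,q2}; δ(q3,0) = {q0,q3,q4}; δ(q4,0) = {q0,q2,q5}.
Union: {q0,q1,q2,q3,q4,q5}.

{q0,q1,q2,q3,q4,q5}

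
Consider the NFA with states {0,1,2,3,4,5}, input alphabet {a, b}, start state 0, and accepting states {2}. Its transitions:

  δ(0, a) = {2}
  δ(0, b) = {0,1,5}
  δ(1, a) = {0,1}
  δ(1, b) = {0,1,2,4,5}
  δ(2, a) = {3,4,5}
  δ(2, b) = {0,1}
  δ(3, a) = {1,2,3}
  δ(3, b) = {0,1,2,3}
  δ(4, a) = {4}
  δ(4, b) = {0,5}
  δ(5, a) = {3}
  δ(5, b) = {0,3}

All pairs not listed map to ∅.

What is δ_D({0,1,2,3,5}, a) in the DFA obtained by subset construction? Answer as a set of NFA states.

δ(0,a) = {2}; δ(1,a) = {0,1}; δ(2,a) = {3,4,5}; δ(3,a) = {1,2,3}; δ(5,a) = {3}.
Union: {0,1,2,3,4,5}.

{0,1,2,3,4,5}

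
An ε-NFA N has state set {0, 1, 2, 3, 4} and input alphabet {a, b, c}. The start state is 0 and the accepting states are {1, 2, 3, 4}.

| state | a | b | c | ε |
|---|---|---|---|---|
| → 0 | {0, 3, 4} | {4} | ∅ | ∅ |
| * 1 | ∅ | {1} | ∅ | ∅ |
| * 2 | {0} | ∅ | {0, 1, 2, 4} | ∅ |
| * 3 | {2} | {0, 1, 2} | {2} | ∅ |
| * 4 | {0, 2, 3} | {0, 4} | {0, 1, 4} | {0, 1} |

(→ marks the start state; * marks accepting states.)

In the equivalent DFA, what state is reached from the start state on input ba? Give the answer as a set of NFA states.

Start: {0}.
δ(0,b) = {4}.
Union: {4}.
ε-closure gives {0, 1, 4}.
After b: {0, 1, 4}.
δ(0,a) = {0, 3, 4}; δ(1,a) = ∅; δ(4,a) = {0, 2, 3}.
Union: {0, 2, 3, 4}.
ε-closure gives {0, 1, 2, 3, 4}.
After a: {0, 1, 2, 3, 4}.

{0, 1, 2, 3, 4}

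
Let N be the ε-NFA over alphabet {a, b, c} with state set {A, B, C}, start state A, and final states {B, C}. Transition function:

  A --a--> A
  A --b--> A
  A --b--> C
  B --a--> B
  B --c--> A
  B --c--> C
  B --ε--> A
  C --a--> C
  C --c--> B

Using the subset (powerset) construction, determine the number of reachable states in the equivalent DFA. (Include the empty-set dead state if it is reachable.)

4

Start state of the DFA: {A} (ε-closure of the NFA start).
{A} --a--> {A}  [seen]
{A} --b--> {A, C}  [new]
{A} --c--> ∅  [new]
{A, C} --a--> {A, C}  [seen]
{A, C} --b--> {A, C}  [seen]
{A, C} --c--> {A, B}  [new]
∅ --a--> ∅  [seen]
∅ --b--> ∅  [seen]
∅ --c--> ∅  [seen]
{A, B} --a--> {A, B}  [seen]
{A, B} --b--> {A, C}  [seen]
{A, B} --c--> {A, C}  [seen]
Reachable DFA states: {A}, {A, C}, ∅, {A, B}.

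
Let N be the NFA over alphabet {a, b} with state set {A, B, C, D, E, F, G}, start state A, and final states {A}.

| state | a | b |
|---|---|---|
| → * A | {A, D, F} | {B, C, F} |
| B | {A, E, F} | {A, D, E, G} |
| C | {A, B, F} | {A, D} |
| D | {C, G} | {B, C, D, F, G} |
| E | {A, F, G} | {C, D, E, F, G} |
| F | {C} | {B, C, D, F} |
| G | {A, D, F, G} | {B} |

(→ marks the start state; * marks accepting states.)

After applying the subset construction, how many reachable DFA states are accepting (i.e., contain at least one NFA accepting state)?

6

Start state of the DFA: {A}.
{A} --a--> {A, D, F}  [new]
{A} --b--> {B, C, F}  [new]
{A, D, F} --a--> {A, C, D, F, G}  [new]
{A, D, F} --b--> {B, C, D, F, G}  [new]
{B, C, F} --a--> {A, B, C, E, F}  [new]
{B, C, F} --b--> {A, B, C, D, E, F, G}  [new]
{A, C, D, F, G} --a--> {A, B, C, D, F, G}  [new]
{A, C, D, F, G} --b--> {A, B, C, D, F, G}  [seen]
{B, C, D, F, G} --a--> {A, B, C, D, E, F, G}  [seen]
{B, C, D, F, G} --b--> {A, B, C, D, E, F, G}  [seen]
{A, B, C, E, F} --a--> {A, B, C, D, E, F, G}  [seen]
{A, B, C, E, F} --b--> {A, B, C, D, E, F, G}  [seen]
{A, B, C, D, E, F, G} --a--> {A, B, C, D, E, F, G}  [seen]
{A, B, C, D, E, F, G} --b--> {A, B, C, D, E, F, G}  [seen]
{A, B, C, D, F, G} --a--> {A, B, C, D, E, F, G}  [seen]
{A, B, C, D, F, G} --b--> {A, B, C, D, E, F, G}  [seen]
Reachable DFA states: {A}, {A, D, F}, {B, C, F}, {A, C, D, F, G}, {B, C, D, F, G}, {A, B, C, E, F}, {A, B, C, D, E, F, G}, {A, B, C, D, F, G}.
Accepting DFA states (contain an NFA accepting state): {A}, {A, D, F}, {A, C, D, F, G}, {A, B, C, E, F}, {A, B, C, D, E, F, G}, {A, B, C, D, F, G}.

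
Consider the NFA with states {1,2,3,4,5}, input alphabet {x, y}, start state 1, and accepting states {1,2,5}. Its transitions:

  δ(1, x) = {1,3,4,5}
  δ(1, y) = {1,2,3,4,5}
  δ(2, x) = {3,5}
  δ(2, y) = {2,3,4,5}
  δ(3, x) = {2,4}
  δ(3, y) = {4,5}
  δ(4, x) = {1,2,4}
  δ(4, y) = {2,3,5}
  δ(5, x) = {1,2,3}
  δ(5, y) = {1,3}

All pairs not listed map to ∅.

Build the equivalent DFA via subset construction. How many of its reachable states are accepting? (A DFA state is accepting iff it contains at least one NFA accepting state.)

3

Start state of the DFA: {1}.
{1} --x--> {1,3,4,5}  [new]
{1} --y--> {1,2,3,4,5}  [new]
{1,3,4,5} --x--> {1,2,3,4,5}  [seen]
{1,3,4,5} --y--> {1,2,3,4,5}  [seen]
{1,2,3,4,5} --x--> {1,2,3,4,5}  [seen]
{1,2,3,4,5} --y--> {1,2,3,4,5}  [seen]
Reachable DFA states: {1}, {1,3,4,5}, {1,2,3,4,5}.
Accepting DFA states (contain an NFA accepting state): {1}, {1,3,4,5}, {1,2,3,4,5}.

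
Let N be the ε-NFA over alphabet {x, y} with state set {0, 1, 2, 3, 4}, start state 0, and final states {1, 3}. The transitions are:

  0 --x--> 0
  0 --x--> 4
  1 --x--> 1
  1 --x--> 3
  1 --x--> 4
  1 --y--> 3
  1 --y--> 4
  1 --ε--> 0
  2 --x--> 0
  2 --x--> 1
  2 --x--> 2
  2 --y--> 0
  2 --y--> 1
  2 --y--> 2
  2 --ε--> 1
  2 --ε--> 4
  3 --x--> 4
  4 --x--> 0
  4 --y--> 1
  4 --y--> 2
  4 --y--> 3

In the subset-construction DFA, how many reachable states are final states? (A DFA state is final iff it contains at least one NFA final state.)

1

Start state of the DFA: {0} (ε-closure of the NFA start).
{0} --x--> {0, 4}  [new]
{0} --y--> ∅  [new]
{0, 4} --x--> {0, 4}  [seen]
{0, 4} --y--> {0, 1, 2, 3, 4}  [new]
∅ --x--> ∅  [seen]
∅ --y--> ∅  [seen]
{0, 1, 2, 3, 4} --x--> {0, 1, 2, 3, 4}  [seen]
{0, 1, 2, 3, 4} --y--> {0, 1, 2, 3, 4}  [seen]
Reachable DFA states: {0}, {0, 4}, ∅, {0, 1, 2, 3, 4}.
Accepting DFA states (contain an NFA accepting state): {0, 1, 2, 3, 4}.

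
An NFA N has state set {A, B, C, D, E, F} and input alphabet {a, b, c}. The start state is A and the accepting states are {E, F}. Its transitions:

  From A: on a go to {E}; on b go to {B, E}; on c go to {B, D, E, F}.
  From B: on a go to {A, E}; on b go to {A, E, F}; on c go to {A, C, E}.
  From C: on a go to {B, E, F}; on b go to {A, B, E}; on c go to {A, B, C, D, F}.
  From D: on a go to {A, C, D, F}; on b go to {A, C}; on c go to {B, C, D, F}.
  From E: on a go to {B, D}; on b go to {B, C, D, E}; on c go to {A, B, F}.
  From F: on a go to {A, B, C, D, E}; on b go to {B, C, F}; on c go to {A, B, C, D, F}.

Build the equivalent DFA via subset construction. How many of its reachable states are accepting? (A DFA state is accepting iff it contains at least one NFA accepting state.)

11

Start state of the DFA: {A}.
{A} --a--> {E}  [new]
{A} --b--> {B, E}  [new]
{A} --c--> {B, D, E, F}  [new]
{E} --a--> {B, D}  [new]
{E} --b--> {B, C, D, E}  [new]
{E} --c--> {A, B, F}  [new]
{B, E} --a--> {A, B, D, E}  [new]
{B, E} --b--> {A, B, C, D, E, F}  [new]
{B, E} --c--> {A, B, C, E, F}  [new]
{B, D, E, F} --a--> {A, B, C, D, E, F}  [seen]
{B, D, E, F} --b--> {A, B, C, D, E, F}  [seen]
{B, D, E, F} --c--> {A, B, C, D, E, F}  [seen]
{B, D} --a--> {A, C, D, E, F}  [new]
{B, D} --b--> {A, C, E, F}  [new]
{B, D} --c--> {A, B, C, D, E, F}  [seen]
{B, C, D, E} --a--> {A, B, C, D, E, F}  [seen]
{B, C, D, E} --b--> {A, B, C, D, E, F}  [seen]
{B, C, D, E} --c--> {A, B, C, D, E, F}  [seen]
{A, B, F} --a--> {A, B, C, D, E}  [new]
{A, B, F} --b--> {A, B, C, E, F}  [seen]
{A, B, F} --c--> {A, B, C, D, E, F}  [seen]
{A, B, D, E} --a--> {A, B, C, D, E, F}  [seen]
{A, B, D, E} --b--> {A, B, C, D, E, F}  [seen]
{A, B, D, E} --c--> {A, B, C, D, E, F}  [seen]
{A, B, C, D, E, F} --a--> {A, B, C, D, E, F}  [seen]
{A, B, C, D, E, F} --b--> {A, B, C, D, E, F}  [seen]
{A, B, C, D, E, F} --c--> {A, B, C, D, E, F}  [seen]
{A, B, C, E, F} --a--> {A, B, C, D, E, F}  [seen]
{A, B, C, E, F} --b--> {A, B, C, D, E, F}  [seen]
{A, B, C, E, F} --c--> {A, B, C, D, E, F}  [seen]
{A, C, D, E, F} --a--> {A, B, C, D, E, F}  [seen]
{A, C, D, E, F} --b--> {A, B, C, D, E, F}  [seen]
{A, C, D, E, F} --c--> {A, B, C, D, E, F}  [seen]
{A, C, E, F} --a--> {A, B, C, D, E, F}  [seen]
{A, C, E, F} --b--> {A, B, C, D, E, F}  [seen]
{A, C, E, F} --c--> {A, B, C, D, E, F}  [seen]
{A, B, C, D, E} --a--> {A, B, C, D, E, F}  [seen]
{A, B, C, D, E} --b--> {A, B, C, D, E, F}  [seen]
{A, B, C, D, E} --c--> {A, B, C, D, E, F}  [seen]
Reachable DFA states: {A}, {E}, {B, E}, {B, D, E, F}, {B, D}, {B, C, D, E}, {A, B, F}, {A, B, D, E}, {A, B, C, D, E, F}, {A, B, C, E, F}, {A, C, D, E, F}, {A, C, E, F}, {A, B, C, D, E}.
Accepting DFA states (contain an NFA accepting state): {E}, {B, E}, {B, D, E, F}, {B, C, D, E}, {A, B, F}, {A, B, D, E}, {A, B, C, D, E, F}, {A, B, C, E, F}, {A, C, D, E, F}, {A, C, E, F}, {A, B, C, D, E}.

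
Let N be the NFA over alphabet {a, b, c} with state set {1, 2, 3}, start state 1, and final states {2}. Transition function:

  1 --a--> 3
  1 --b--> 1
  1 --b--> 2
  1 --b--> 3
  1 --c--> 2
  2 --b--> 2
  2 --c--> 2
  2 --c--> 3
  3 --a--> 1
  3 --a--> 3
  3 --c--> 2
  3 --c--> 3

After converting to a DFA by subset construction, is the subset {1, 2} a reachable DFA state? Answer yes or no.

Start state of the DFA: {1}.
{1} --a--> {3}  [new]
{1} --b--> {1, 2, 3}  [new]
{1} --c--> {2}  [new]
{3} --a--> {1, 3}  [new]
{3} --b--> ∅  [new]
{3} --c--> {2, 3}  [new]
{1, 2, 3} --a--> {1, 3}  [seen]
{1, 2, 3} --b--> {1, 2, 3}  [seen]
{1, 2, 3} --c--> {2, 3}  [seen]
{2} --a--> ∅  [seen]
{2} --b--> {2}  [seen]
{2} --c--> {2, 3}  [seen]
{1, 3} --a--> {1, 3}  [seen]
{1, 3} --b--> {1, 2, 3}  [seen]
{1, 3} --c--> {2, 3}  [seen]
∅ --a--> ∅  [seen]
∅ --b--> ∅  [seen]
∅ --c--> ∅  [seen]
{2, 3} --a--> {1, 3}  [seen]
{2, 3} --b--> {2}  [seen]
{2, 3} --c--> {2, 3}  [seen]
Reachable DFA states: {1}, {3}, {1, 2, 3}, {2}, {1, 3}, ∅, {2, 3}.
{1, 2} is not among them.

no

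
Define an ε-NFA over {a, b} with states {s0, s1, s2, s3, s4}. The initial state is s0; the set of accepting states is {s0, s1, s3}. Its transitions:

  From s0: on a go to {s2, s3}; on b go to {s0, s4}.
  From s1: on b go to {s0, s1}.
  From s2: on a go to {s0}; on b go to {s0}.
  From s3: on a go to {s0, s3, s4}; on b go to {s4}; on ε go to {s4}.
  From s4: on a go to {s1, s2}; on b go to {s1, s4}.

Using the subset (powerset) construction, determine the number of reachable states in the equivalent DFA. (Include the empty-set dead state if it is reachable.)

6

Start state of the DFA: {s0} (ε-closure of the NFA start).
{s0} --a--> {s2, s3, s4}  [new]
{s0} --b--> {s0, s4}  [new]
{s2, s3, s4} --a--> {s0, s1, s2, s3, s4}  [new]
{s2, s3, s4} --b--> {s0, s1, s4}  [new]
{s0, s4} --a--> {s1, s2, s3, s4}  [new]
{s0, s4} --b--> {s0, s1, s4}  [seen]
{s0, s1, s2, s3, s4} --a--> {s0, s1, s2, s3, s4}  [seen]
{s0, s1, s2, s3, s4} --b--> {s0, s1, s4}  [seen]
{s0, s1, s4} --a--> {s1, s2, s3, s4}  [seen]
{s0, s1, s4} --b--> {s0, s1, s4}  [seen]
{s1, s2, s3, s4} --a--> {s0, s1, s2, s3, s4}  [seen]
{s1, s2, s3, s4} --b--> {s0, s1, s4}  [seen]
Reachable DFA states: {s0}, {s2, s3, s4}, {s0, s4}, {s0, s1, s2, s3, s4}, {s0, s1, s4}, {s1, s2, s3, s4}.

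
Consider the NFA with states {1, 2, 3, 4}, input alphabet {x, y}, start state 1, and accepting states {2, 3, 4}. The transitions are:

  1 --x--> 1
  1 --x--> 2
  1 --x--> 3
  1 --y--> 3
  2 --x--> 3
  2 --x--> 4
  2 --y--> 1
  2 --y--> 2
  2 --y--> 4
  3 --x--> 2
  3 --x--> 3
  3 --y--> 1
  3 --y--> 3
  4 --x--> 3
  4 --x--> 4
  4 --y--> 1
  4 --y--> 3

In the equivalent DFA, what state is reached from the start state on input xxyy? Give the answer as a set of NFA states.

{1, 2, 3, 4}

Start: {1}.
δ(1,x) = {1, 2, 3}.
Union: {1, 2, 3}.
After x: {1, 2, 3}.
δ(1,x) = {1, 2, 3}; δ(2,x) = {3, 4}; δ(3,x) = {2, 3}.
Union: {1, 2, 3, 4}.
After x: {1, 2, 3, 4}.
δ(1,y) = {3}; δ(2,y) = {1, 2, 4}; δ(3,y) = {1, 3}; δ(4,y) = {1, 3}.
Union: {1, 2, 3, 4}.
After y: {1, 2, 3, 4}.
δ(1,y) = {3}; δ(2,y) = {1, 2, 4}; δ(3,y) = {1, 3}; δ(4,y) = {1, 3}.
Union: {1, 2, 3, 4}.
After y: {1, 2, 3, 4}.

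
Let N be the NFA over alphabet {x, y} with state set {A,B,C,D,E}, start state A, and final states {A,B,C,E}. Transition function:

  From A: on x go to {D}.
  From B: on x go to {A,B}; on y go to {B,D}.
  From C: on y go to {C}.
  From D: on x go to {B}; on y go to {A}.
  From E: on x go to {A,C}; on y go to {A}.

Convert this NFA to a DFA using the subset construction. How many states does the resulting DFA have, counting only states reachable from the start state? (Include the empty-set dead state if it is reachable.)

Start state of the DFA: {A}.
{A} --x--> {D}  [new]
{A} --y--> ∅  [new]
{D} --x--> {B}  [new]
{D} --y--> {A}  [seen]
∅ --x--> ∅  [seen]
∅ --y--> ∅  [seen]
{B} --x--> {A,B}  [new]
{B} --y--> {B,D}  [new]
{A,B} --x--> {A,B,D}  [new]
{A,B} --y--> {B,D}  [seen]
{B,D} --x--> {A,B}  [seen]
{B,D} --y--> {A,B,D}  [seen]
{A,B,D} --x--> {A,B,D}  [seen]
{A,B,D} --y--> {A,B,D}  [seen]
Reachable DFA states: {A}, {D}, ∅, {B}, {A,B}, {B,D}, {A,B,D}.

7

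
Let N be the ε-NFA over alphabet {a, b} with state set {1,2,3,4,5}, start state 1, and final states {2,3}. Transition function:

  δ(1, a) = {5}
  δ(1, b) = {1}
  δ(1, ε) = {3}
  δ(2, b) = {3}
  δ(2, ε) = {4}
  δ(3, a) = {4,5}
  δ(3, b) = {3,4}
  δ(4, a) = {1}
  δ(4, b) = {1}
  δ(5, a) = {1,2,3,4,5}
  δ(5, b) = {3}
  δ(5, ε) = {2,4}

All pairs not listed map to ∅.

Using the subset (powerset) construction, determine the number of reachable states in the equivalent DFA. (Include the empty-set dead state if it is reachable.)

Start state of the DFA: {1,3} (ε-closure of the NFA start).
{1,3} --a--> {2,4,5}  [new]
{1,3} --b--> {1,3,4}  [new]
{2,4,5} --a--> {1,2,3,4,5}  [new]
{2,4,5} --b--> {1,3}  [seen]
{1,3,4} --a--> {1,2,3,4,5}  [seen]
{1,3,4} --b--> {1,3,4}  [seen]
{1,2,3,4,5} --a--> {1,2,3,4,5}  [seen]
{1,2,3,4,5} --b--> {1,3,4}  [seen]
Reachable DFA states: {1,3}, {2,4,5}, {1,3,4}, {1,2,3,4,5}.

4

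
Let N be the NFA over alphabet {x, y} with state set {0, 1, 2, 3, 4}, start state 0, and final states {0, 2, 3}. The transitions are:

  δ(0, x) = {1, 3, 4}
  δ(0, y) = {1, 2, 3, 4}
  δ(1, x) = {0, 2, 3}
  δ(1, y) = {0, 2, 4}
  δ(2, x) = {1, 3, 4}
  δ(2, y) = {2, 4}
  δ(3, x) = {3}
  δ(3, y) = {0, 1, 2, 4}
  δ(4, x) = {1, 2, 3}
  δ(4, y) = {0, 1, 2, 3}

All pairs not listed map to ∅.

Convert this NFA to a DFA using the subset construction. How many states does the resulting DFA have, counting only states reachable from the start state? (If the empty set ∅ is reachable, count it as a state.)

5

Start state of the DFA: {0}.
{0} --x--> {1, 3, 4}  [new]
{0} --y--> {1, 2, 3, 4}  [new]
{1, 3, 4} --x--> {0, 1, 2, 3}  [new]
{1, 3, 4} --y--> {0, 1, 2, 3, 4}  [new]
{1, 2, 3, 4} --x--> {0, 1, 2, 3, 4}  [seen]
{1, 2, 3, 4} --y--> {0, 1, 2, 3, 4}  [seen]
{0, 1, 2, 3} --x--> {0, 1, 2, 3, 4}  [seen]
{0, 1, 2, 3} --y--> {0, 1, 2, 3, 4}  [seen]
{0, 1, 2, 3, 4} --x--> {0, 1, 2, 3, 4}  [seen]
{0, 1, 2, 3, 4} --y--> {0, 1, 2, 3, 4}  [seen]
Reachable DFA states: {0}, {1, 3, 4}, {1, 2, 3, 4}, {0, 1, 2, 3}, {0, 1, 2, 3, 4}.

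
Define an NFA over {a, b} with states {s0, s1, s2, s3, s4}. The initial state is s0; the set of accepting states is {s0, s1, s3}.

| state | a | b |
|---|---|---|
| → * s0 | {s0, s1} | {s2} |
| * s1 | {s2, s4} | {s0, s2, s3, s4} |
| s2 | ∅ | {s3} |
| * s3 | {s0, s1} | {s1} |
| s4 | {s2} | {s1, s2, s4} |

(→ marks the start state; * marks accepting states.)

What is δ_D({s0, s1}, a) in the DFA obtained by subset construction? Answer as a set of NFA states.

δ(s0,a) = {s0, s1}; δ(s1,a) = {s2, s4}.
Union: {s0, s1, s2, s4}.

{s0, s1, s2, s4}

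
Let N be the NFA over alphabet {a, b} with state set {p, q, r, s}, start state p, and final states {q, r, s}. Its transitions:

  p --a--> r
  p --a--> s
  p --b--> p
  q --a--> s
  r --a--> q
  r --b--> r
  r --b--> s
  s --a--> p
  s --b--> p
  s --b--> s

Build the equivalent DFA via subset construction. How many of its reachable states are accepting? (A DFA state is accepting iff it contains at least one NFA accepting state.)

4

Start state of the DFA: {p}.
{p} --a--> {r, s}  [new]
{p} --b--> {p}  [seen]
{r, s} --a--> {p, q}  [new]
{r, s} --b--> {p, r, s}  [new]
{p, q} --a--> {r, s}  [seen]
{p, q} --b--> {p}  [seen]
{p, r, s} --a--> {p, q, r, s}  [new]
{p, r, s} --b--> {p, r, s}  [seen]
{p, q, r, s} --a--> {p, q, r, s}  [seen]
{p, q, r, s} --b--> {p, r, s}  [seen]
Reachable DFA states: {p}, {r, s}, {p, q}, {p, r, s}, {p, q, r, s}.
Accepting DFA states (contain an NFA accepting state): {r, s}, {p, q}, {p, r, s}, {p, q, r, s}.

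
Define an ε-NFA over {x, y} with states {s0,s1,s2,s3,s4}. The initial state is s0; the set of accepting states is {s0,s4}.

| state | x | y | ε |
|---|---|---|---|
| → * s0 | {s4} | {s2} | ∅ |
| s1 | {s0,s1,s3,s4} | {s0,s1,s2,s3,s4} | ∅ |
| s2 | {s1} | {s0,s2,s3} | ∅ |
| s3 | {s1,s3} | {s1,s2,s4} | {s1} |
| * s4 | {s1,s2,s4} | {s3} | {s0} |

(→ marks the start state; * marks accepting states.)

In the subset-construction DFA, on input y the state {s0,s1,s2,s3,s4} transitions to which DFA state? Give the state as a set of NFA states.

δ(s0,y) = {s2}; δ(s1,y) = {s0,s1,s2,s3,s4}; δ(s2,y) = {s0,s2,s3}; δ(s3,y) = {s1,s2,s4}; δ(s4,y) = {s3}.
Union: {s0,s1,s2,s3,s4}.

{s0,s1,s2,s3,s4}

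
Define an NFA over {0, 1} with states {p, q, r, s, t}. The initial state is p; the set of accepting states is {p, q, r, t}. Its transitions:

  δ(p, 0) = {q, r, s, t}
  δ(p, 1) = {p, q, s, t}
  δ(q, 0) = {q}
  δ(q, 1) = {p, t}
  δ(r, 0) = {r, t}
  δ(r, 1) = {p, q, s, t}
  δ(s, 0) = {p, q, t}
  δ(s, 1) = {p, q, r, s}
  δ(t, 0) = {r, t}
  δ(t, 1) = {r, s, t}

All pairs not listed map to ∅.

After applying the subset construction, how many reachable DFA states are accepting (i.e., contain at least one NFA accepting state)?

5

Start state of the DFA: {p}.
{p} --0--> {q, r, s, t}  [new]
{p} --1--> {p, q, s, t}  [new]
{q, r, s, t} --0--> {p, q, r, t}  [new]
{q, r, s, t} --1--> {p, q, r, s, t}  [new]
{p, q, s, t} --0--> {p, q, r, s, t}  [seen]
{p, q, s, t} --1--> {p, q, r, s, t}  [seen]
{p, q, r, t} --0--> {q, r, s, t}  [seen]
{p, q, r, t} --1--> {p, q, r, s, t}  [seen]
{p, q, r, s, t} --0--> {p, q, r, s, t}  [seen]
{p, q, r, s, t} --1--> {p, q, r, s, t}  [seen]
Reachable DFA states: {p}, {q, r, s, t}, {p, q, s, t}, {p, q, r, t}, {p, q, r, s, t}.
Accepting DFA states (contain an NFA accepting state): {p}, {q, r, s, t}, {p, q, s, t}, {p, q, r, t}, {p, q, r, s, t}.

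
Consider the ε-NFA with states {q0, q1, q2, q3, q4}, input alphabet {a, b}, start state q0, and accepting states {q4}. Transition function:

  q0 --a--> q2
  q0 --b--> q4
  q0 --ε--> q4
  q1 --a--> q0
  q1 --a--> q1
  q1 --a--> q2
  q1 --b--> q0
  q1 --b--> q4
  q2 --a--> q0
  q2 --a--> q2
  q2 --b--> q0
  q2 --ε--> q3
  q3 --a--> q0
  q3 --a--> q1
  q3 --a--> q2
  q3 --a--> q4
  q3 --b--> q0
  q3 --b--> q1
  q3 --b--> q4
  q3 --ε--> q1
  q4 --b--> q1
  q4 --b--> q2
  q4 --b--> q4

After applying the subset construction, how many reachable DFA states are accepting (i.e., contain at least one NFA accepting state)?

Start state of the DFA: {q0, q4} (ε-closure of the NFA start).
{q0, q4} --a--> {q1, q2, q3}  [new]
{q0, q4} --b--> {q1, q2, q3, q4}  [new]
{q1, q2, q3} --a--> {q0, q1, q2, q3, q4}  [new]
{q1, q2, q3} --b--> {q0, q1, q4}  [new]
{q1, q2, q3, q4} --a--> {q0, q1, q2, q3, q4}  [seen]
{q1, q2, q3, q4} --b--> {q0, q1, q2, q3, q4}  [seen]
{q0, q1, q2, q3, q4} --a--> {q0, q1, q2, q3, q4}  [seen]
{q0, q1, q2, q3, q4} --b--> {q0, q1, q2, q3, q4}  [seen]
{q0, q1, q4} --a--> {q0, q1, q2, q3, q4}  [seen]
{q0, q1, q4} --b--> {q0, q1, q2, q3, q4}  [seen]
Reachable DFA states: {q0, q4}, {q1, q2, q3}, {q1, q2, q3, q4}, {q0, q1, q2, q3, q4}, {q0, q1, q4}.
Accepting DFA states (contain an NFA accepting state): {q0, q4}, {q1, q2, q3, q4}, {q0, q1, q2, q3, q4}, {q0, q1, q4}.

4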